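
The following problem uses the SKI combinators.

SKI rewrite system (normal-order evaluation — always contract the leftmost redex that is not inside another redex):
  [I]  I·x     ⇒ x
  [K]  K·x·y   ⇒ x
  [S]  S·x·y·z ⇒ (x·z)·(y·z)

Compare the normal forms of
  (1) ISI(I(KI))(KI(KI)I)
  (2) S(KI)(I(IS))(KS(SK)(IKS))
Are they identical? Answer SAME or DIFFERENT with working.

Term A:
  start: ISI(I(KI))(KI(KI)I)
  [1] SI(I(KI))(KI(KI)I)
  [2] I(KI(KI)I)(I(KI)(KI(KI)I))
  [3] KI(KI)I(I(KI)(KI(KI)I))
  [4] II(I(KI)(KI(KI)I))
  [5] I(I(KI)(KI(KI)I))
  [6] I(KI)(KI(KI)I)
  [7] KI(KI(KI)I)
  [8] I

Term B:
  start: S(KI)(I(IS))(KS(SK)(IKS))
  [1] KI(KS(SK)(IKS))(I(IS)(KS(SK)(IKS)))
  [2] I(I(IS)(KS(SK)(IKS)))
  [3] I(IS)(KS(SK)(IKS))
  [4] IS(KS(SK)(IKS))
  [5] S(KS(SK)(IKS))
  [6] S(S(IKS))
  [7] S(S(KS))

Answer: DIFFERENT — A ⇓ I, B ⇓ S(S(KS))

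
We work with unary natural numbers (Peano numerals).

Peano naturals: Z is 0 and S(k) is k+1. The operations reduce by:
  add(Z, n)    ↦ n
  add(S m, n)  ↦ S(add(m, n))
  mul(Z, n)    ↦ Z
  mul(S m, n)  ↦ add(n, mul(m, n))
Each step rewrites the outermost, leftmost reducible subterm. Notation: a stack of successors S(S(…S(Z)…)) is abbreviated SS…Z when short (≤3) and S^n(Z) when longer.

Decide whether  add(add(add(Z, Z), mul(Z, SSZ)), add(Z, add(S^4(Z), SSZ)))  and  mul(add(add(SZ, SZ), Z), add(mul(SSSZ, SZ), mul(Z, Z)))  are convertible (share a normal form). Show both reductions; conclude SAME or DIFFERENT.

Term A:
  start: add(add(add(Z, Z), mul(Z, SSZ)), add(Z, add(S^4(Z), SSZ)))
  [1] add(add(Z, mul(Z, SSZ)), add(Z, add(S^4(Z), SSZ)))
  [2] add(mul(Z, SSZ), add(Z, add(S^4(Z), SSZ)))
  [3] add(Z, add(Z, add(S^4(Z), SSZ)))
  [4] add(Z, add(S^4(Z), SSZ))
  [5] add(S^4(Z), SSZ)
  [6] S(add(SSSZ, SSZ))
  [7] S(S(add(SSZ, SSZ)))
  [8] S(S(S(add(SZ, SSZ))))
  [9] S(S(S(S(add(Z, SSZ)))))
  [10] S^6(Z)

Term B:
  start: mul(add(add(SZ, SZ), Z), add(mul(SSSZ, SZ), mul(Z, Z)))
  [1] mul(add(S(add(Z, SZ)), Z), add(mul(SSSZ, SZ), mul(Z, Z)))
  [2] mul(S(add(add(Z, SZ), Z)), add(mul(SSSZ, SZ), mul(Z, Z)))
  [3] add(add(mul(SSSZ, SZ), mul(Z, Z)), mul(add(add(Z, SZ), Z), add(mul(SSSZ, SZ), mul(Z, Z))))
  [4] add(add(add(SZ, mul(SSZ, SZ)), mul(Z, Z)), mul(add(add(Z, SZ), Z), add(mul(SSSZ, SZ), mul(Z, Z))))
  [5] add(add(S(add(Z, mul(SSZ, SZ))), mul(Z, Z)), mul(add(add(Z, SZ), Z), add(mul(SSSZ, SZ), mul(Z, Z))))
  [6] add(S(add(add(Z, mul(SSZ, SZ)), mul(Z, Z))), mul(add(add(Z, SZ), Z), add(mul(SSSZ, SZ), mul(Z, Z))))
  [7] S(add(add(add(Z, mul(SSZ, SZ)), mul(Z, Z)), mul(add(add(Z, SZ), Z), add(mul(SSSZ, SZ), mul(Z, Z)))))
  [8] S(add(add(mul(SSZ, SZ), mul(Z, Z)), mul(add(add(Z, SZ), Z), add(mul(SSSZ, SZ), mul(Z, Z)))))
  [9] S(add(add(add(SZ, mul(SZ, SZ)), mul(Z, Z)), mul(add(add(Z, SZ), Z), add(mul(SSSZ, SZ), mul(Z, Z)))))
  [10] S(add(add(S(add(Z, mul(SZ, SZ))), mul(Z, Z)), mul(add(add(Z, SZ), Z), add(mul(SSSZ, SZ), mul(Z, Z)))))
  [11] S(add(S(add(add(Z, mul(SZ, SZ)), mul(Z, Z))), mul(add(add(Z, SZ), Z), add(mul(SSSZ, SZ), mul(Z, Z)))))
  [12] S(S(add(add(add(Z, mul(SZ, SZ)), mul(Z, Z)), mul(add(add(Z, SZ), Z), add(mul(SSSZ, SZ), mul(Z, Z))))))
  [13] S(S(add(add(mul(SZ, SZ), mul(Z, Z)), mul(add(add(Z, SZ), Z), add(mul(SSSZ, SZ), mul(Z, Z))))))
  [14] S(S(add(add(add(SZ, mul(Z, SZ)), mul(Z, Z)), mul(add(add(Z, SZ), Z), add(mul(SSSZ, SZ), mul(Z, Z))))))
  [15] S(S(add(add(S(add(Z, mul(Z, SZ))), mul(Z, Z)), mul(add(add(Z, SZ), Z), add(mul(SSSZ, SZ), mul(Z, Z))))))
  [16] S(S(add(S(add(add(Z, mul(Z, SZ)), mul(Z, Z))), mul(add(add(Z, SZ), Z), add(mul(SSSZ, SZ), mul(Z, Z))))))
  [17] S(S(S(add(add(add(Z, mul(Z, SZ)), mul(Z, Z)), mul(add(add(Z, SZ), Z), add(mul(SSSZ, SZ), mul(Z, Z)))))))
  [18] S(S(S(add(add(mul(Z, SZ), mul(Z, Z)), mul(add(add(Z, SZ), Z), add(mul(SSSZ, SZ), mul(Z, Z)))))))
  [19] S(S(S(add(add(Z, mul(Z, Z)), mul(add(add(Z, SZ), Z), add(mul(SSSZ, SZ), mul(Z, Z)))))))
  [20] S(S(S(add(mul(Z, Z), mul(add(add(Z, SZ), Z), add(mul(SSSZ, SZ), mul(Z, Z)))))))
  [21] S(S(S(add(Z, mul(add(add(Z, SZ), Z), add(mul(SSSZ, SZ), mul(Z, Z)))))))
  [22] S(S(S(mul(add(add(Z, SZ), Z), add(mul(SSSZ, SZ), mul(Z, Z))))))
  [23] S(S(S(mul(add(SZ, Z), add(mul(SSSZ, SZ), mul(Z, Z))))))
  [24] S(S(S(mul(S(add(Z, Z)), add(mul(SSSZ, SZ), mul(Z, Z))))))
  [25] S(S(S(add(add(mul(SSSZ, SZ), mul(Z, Z)), mul(add(Z, Z), add(mul(SSSZ, SZ), mul(Z, Z)))))))
  [26] S(S(S(add(add(add(SZ, mul(SSZ, SZ)), mul(Z, Z)), mul(add(Z, Z), add(mul(SSSZ, SZ), mul(Z, Z)))))))
  [27] S(S(S(add(add(S(add(Z, mul(SSZ, SZ))), mul(Z, Z)), mul(add(Z, Z), add(mul(SSSZ, SZ), mul(Z, Z)))))))
  [28] S(S(S(add(S(add(add(Z, mul(SSZ, SZ)), mul(Z, Z))), mul(add(Z, Z), add(mul(SSSZ, SZ), mul(Z, Z)))))))
  [29] S(S(S(S(add(add(add(Z, mul(SSZ, SZ)), mul(Z, Z)), mul(add(Z, Z), add(mul(SSSZ, SZ), mul(Z, Z))))))))
  [30] S(S(S(S(add(add(mul(SSZ, SZ), mul(Z, Z)), mul(add(Z, Z), add(mul(SSSZ, SZ), mul(Z, Z))))))))
  [31] S(S(S(S(add(add(add(SZ, mul(SZ, SZ)), mul(Z, Z)), mul(add(Z, Z), add(mul(SSSZ, SZ), mul(Z, Z))))))))
  [32] S(S(S(S(add(add(S(add(Z, mul(SZ, SZ))), mul(Z, Z)), mul(add(Z, Z), add(mul(SSSZ, SZ), mul(Z, Z))))))))
  [33] S(S(S(S(add(S(add(add(Z, mul(SZ, SZ)), mul(Z, Z))), mul(add(Z, Z), add(mul(SSSZ, SZ), mul(Z, Z))))))))
  [34] S(S(S(S(S(add(add(add(Z, mul(SZ, SZ)), mul(Z, Z)), mul(add(Z, Z), add(mul(SSSZ, SZ), mul(Z, Z)))))))))
  [35] S(S(S(S(S(add(add(mul(SZ, SZ), mul(Z, Z)), mul(add(Z, Z), add(mul(SSSZ, SZ), mul(Z, Z)))))))))
  [36] S(S(S(S(S(add(add(add(SZ, mul(Z, SZ)), mul(Z, Z)), mul(add(Z, Z), add(mul(SSSZ, SZ), mul(Z, Z)))))))))
  [37] S(S(S(S(S(add(add(S(add(Z, mul(Z, SZ))), mul(Z, Z)), mul(add(Z, Z), add(mul(SSSZ, SZ), mul(Z, Z)))))))))
  [38] S(S(S(S(S(add(S(add(add(Z, mul(Z, SZ)), mul(Z, Z))), mul(add(Z, Z), add(mul(SSSZ, SZ), mul(Z, Z)))))))))
  [39] S(S(S(S(S(S(add(add(add(Z, mul(Z, SZ)), mul(Z, Z)), mul(add(Z, Z), add(mul(SSSZ, SZ), mul(Z, Z))))))))))
  [40] S(S(S(S(S(S(add(add(mul(Z, SZ), mul(Z, Z)), mul(add(Z, Z), add(mul(SSSZ, SZ), mul(Z, Z))))))))))
  [41] S(S(S(S(S(S(add(add(Z, mul(Z, Z)), mul(add(Z, Z), add(mul(SSSZ, SZ), mul(Z, Z))))))))))
  [42] S(S(S(S(S(S(add(mul(Z, Z), mul(add(Z, Z), add(mul(SSSZ, SZ), mul(Z, Z))))))))))
  [43] S(S(S(S(S(S(add(Z, mul(add(Z, Z), add(mul(SSSZ, SZ), mul(Z, Z))))))))))
  [44] S(S(S(S(S(S(mul(add(Z, Z), add(mul(SSSZ, SZ), mul(Z, Z)))))))))
  [45] S(S(S(S(S(S(mul(Z, add(mul(SSSZ, SZ), mul(Z, Z)))))))))
  [46] S^6(Z)

Answer: SAME — A ⇓ S^6(Z), B ⇓ S^6(Z)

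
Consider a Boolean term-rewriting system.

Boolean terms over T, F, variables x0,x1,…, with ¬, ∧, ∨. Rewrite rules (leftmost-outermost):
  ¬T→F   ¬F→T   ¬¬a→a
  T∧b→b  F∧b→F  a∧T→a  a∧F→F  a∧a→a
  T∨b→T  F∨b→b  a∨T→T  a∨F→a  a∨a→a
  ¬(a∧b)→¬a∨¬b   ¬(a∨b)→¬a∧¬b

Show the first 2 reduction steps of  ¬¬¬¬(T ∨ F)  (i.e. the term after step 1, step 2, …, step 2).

Answer: after 2 steps: T ∨ F

Reduction:
  start: ¬¬¬¬(T ∨ F)
  [1] ¬¬(T ∨ F)
  [2] T ∨ F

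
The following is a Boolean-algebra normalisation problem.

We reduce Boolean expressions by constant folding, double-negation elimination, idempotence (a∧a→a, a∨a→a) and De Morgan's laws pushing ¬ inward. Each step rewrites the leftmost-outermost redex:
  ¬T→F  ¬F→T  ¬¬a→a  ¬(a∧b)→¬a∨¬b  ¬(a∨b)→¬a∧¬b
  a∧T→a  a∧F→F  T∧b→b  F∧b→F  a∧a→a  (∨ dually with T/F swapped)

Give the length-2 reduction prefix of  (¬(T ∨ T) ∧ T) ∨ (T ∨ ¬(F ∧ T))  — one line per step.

  start: (¬(T ∨ T) ∧ T) ∨ (T ∨ ¬(F ∧ T))
  [1] ¬(T ∨ T) ∨ (T ∨ ¬(F ∧ T))
  [2] (¬T ∧ ¬T) ∨ (T ∨ ¬(F ∧ T))

Answer: after 2 steps: (¬T ∧ ¬T) ∨ (T ∨ ¬(F ∧ T))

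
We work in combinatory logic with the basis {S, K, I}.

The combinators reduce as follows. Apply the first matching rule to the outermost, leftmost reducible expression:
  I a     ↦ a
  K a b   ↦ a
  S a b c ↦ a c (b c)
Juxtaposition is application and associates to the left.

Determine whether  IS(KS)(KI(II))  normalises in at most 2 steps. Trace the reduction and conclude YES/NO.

Answer: YES — reaches normal form S(KS)I in 2 ≤ 2 steps

Working:
  start: IS(KS)(KI(II))
  [1] S(KS)(KI(II))
  [2] S(KS)I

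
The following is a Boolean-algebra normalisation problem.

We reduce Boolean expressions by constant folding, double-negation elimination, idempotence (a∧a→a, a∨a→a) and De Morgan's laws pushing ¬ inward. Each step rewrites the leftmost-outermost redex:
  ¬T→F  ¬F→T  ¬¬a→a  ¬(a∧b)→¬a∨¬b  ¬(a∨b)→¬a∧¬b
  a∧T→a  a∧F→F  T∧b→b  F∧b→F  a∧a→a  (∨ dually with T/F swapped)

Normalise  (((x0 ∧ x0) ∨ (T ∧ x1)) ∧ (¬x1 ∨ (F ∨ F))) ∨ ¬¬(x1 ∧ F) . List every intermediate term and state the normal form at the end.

  start: (((x0 ∧ x0) ∨ (T ∧ x1)) ∧ (¬x1 ∨ (F ∨ F))) ∨ ¬¬(x1 ∧ F)
  step 1: ((x0 ∨ (T ∧ x1)) ∧ (¬x1 ∨ (F ∨ F))) ∨ ¬¬(x1 ∧ F)
  step 2: ((x0 ∨ x1) ∧ (¬x1 ∨ (F ∨ F))) ∨ ¬¬(x1 ∧ F)
  step 3: ((x0 ∨ x1) ∧ (¬x1 ∨ F)) ∨ ¬¬(x1 ∧ F)
  step 4: ((x0 ∨ x1) ∧ ¬x1) ∨ ¬¬(x1 ∧ F)
  step 5: ((x0 ∨ x1) ∧ ¬x1) ∨ (x1 ∧ F)
  step 6: ((x0 ∨ x1) ∧ ¬x1) ∨ F
  step 7: (x0 ∨ x1) ∧ ¬x1

Answer: normal form = (x0 ∨ x1) ∧ ¬x1  (in 7 steps)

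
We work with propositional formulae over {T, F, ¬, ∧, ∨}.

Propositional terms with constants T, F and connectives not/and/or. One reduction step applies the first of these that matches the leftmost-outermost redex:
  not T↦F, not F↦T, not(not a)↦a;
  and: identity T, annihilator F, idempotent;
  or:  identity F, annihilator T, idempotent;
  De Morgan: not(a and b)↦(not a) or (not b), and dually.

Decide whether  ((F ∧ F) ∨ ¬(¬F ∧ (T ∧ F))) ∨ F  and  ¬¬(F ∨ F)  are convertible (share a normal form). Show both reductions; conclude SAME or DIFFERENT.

Term A:
  start: ((F ∧ F) ∨ ¬(¬F ∧ (T ∧ F))) ∨ F
  →1  (F ∧ F) ∨ ¬(¬F ∧ (T ∧ F))
  →2  F ∨ ¬(¬F ∧ (T ∧ F))
  →3  ¬(¬F ∧ (T ∧ F))
  →4  ¬¬F ∨ ¬(T ∧ F)
  →5  F ∨ ¬(T ∧ F)
  →6  ¬(T ∧ F)
  →7  ¬T ∨ ¬F
  →8  F ∨ ¬F
  →9  ¬F
  →10  T

Term B:
  start: ¬¬(F ∨ F)
  →1  F ∨ F
  →2  F

Answer: DIFFERENT — A ⇓ T, B ⇓ F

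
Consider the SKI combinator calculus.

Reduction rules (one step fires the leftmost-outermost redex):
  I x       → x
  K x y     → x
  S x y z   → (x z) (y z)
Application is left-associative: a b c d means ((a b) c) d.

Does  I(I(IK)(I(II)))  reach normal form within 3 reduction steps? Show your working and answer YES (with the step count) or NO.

  start: I(I(IK)(I(II)))
  [1] I(IK)(I(II))
  [2] IK(I(II))
  [3] K(I(II))

Answer: NO — after 3 steps the term is K(I(II)), not yet normal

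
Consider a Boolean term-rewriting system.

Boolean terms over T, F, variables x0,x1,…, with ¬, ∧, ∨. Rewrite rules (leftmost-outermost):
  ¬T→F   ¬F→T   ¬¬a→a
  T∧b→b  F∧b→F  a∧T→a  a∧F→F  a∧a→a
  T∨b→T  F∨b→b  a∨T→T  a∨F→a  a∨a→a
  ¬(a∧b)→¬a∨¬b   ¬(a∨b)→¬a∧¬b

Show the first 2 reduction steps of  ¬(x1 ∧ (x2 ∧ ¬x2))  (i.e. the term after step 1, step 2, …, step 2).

Answer: after 2 steps: ¬x1 ∨ (¬x2 ∨ ¬¬x2)

Working:
  start: ¬(x1 ∧ (x2 ∧ ¬x2))
  →1  ¬x1 ∨ ¬(x2 ∧ ¬x2)
  →2  ¬x1 ∨ (¬x2 ∨ ¬¬x2)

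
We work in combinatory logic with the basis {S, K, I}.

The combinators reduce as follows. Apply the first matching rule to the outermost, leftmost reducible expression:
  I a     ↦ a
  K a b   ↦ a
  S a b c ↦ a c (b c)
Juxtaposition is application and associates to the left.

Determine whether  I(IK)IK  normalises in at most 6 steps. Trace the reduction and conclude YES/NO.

Answer: YES — reaches normal form I in 3 ≤ 6 steps

Derivation:
  start: I(IK)IK
  step 1: IKIK
  step 2: KIK
  step 3: I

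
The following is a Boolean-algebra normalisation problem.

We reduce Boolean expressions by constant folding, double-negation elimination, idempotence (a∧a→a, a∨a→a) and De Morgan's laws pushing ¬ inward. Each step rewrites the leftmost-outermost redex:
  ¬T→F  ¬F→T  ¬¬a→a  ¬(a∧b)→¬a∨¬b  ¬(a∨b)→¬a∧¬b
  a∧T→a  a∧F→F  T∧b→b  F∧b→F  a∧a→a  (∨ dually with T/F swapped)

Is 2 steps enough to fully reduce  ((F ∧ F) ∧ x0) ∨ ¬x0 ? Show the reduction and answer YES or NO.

Answer: NO — after 2 steps the term is F ∨ ¬x0, not yet normal

Derivation:
  start: ((F ∧ F) ∧ x0) ∨ ¬x0
  →1  (F ∧ x0) ∨ ¬x0
  →2  F ∨ ¬x0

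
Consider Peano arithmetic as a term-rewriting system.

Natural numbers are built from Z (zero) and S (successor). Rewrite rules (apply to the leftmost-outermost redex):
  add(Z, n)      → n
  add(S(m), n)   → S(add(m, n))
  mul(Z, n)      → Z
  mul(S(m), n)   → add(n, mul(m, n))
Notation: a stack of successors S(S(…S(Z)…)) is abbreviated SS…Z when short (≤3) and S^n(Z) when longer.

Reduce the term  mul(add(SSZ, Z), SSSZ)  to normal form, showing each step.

  start: mul(add(SSZ, Z), SSSZ)
  [1] mul(S(add(SZ, Z)), SSSZ)
  [2] add(SSSZ, mul(add(SZ, Z), SSSZ))
  [3] S(add(SSZ, mul(add(SZ, Z), SSSZ)))
  [4] S(S(add(SZ, mul(add(SZ, Z), SSSZ))))
  [5] S(S(S(add(Z, mul(add(SZ, Z), SSSZ)))))
  [6] S(S(S(mul(add(SZ, Z), SSSZ))))
  [7] S(S(S(mul(S(add(Z, Z)), SSSZ))))
  [8] S(S(S(add(SSSZ, mul(add(Z, Z), SSSZ)))))
  [9] S(S(S(S(add(SSZ, mul(add(Z, Z), SSSZ))))))
  [10] S(S(S(S(S(add(SZ, mul(add(Z, Z), SSSZ)))))))
  [11] S(S(S(S(S(S(add(Z, mul(add(Z, Z), SSSZ))))))))
  [12] S(S(S(S(S(S(mul(add(Z, Z), SSSZ)))))))
  [13] S(S(S(S(S(S(mul(Z, SSSZ)))))))
  [14] S^6(Z)

Answer: normal form = S^6(Z)  (in 14 steps)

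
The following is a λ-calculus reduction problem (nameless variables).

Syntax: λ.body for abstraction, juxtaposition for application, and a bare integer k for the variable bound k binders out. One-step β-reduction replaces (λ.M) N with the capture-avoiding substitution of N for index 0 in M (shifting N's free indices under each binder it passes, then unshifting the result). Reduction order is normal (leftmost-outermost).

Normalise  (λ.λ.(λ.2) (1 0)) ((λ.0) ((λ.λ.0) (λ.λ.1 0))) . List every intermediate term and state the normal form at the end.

  start: (λ.λ.(λ.2) (1 0)) ((λ.0) ((λ.λ.0) (λ.λ.1 0)))
  [1] λ.(λ.(λ.0) ((λ.λ.0) (λ.λ.1 0))) ((λ.0) ((λ.λ.0) (λ.λ.1 0)) 0)
  [2] λ.(λ.0) ((λ.λ.0) (λ.λ.1 0))
  [3] λ.(λ.λ.0) (λ.λ.1 0)
  [4] λ.λ.0

Answer: normal form = λ.λ.0  (in 4 steps)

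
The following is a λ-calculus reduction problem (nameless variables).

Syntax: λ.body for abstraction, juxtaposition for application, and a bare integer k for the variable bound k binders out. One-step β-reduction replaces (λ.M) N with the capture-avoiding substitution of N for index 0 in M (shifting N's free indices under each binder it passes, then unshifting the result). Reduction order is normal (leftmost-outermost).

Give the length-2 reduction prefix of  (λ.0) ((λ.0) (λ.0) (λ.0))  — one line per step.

Answer: after 2 steps: (λ.0) (λ.0)

Reduction:
  start: (λ.0) ((λ.0) (λ.0) (λ.0))
  step 1: (λ.0) (λ.0) (λ.0)
  step 2: (λ.0) (λ.0)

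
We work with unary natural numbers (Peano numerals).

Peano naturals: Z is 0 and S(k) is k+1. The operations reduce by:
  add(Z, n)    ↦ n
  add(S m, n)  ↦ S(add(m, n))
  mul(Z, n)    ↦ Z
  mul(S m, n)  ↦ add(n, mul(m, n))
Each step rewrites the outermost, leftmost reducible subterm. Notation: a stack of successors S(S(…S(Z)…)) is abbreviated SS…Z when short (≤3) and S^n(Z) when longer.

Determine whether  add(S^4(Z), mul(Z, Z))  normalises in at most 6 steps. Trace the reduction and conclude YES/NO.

Answer: YES — reaches normal form S^4(Z) in 6 ≤ 6 steps

Reduction:
  start: add(S^4(Z), mul(Z, Z))
  step 1: S(add(SSSZ, mul(Z, Z)))
  step 2: S(S(add(SSZ, mul(Z, Z))))
  step 3: S(S(S(add(SZ, mul(Z, Z)))))
  step 4: S(S(S(S(add(Z, mul(Z, Z))))))
  step 5: S(S(S(S(mul(Z, Z)))))
  step 6: S^4(Z)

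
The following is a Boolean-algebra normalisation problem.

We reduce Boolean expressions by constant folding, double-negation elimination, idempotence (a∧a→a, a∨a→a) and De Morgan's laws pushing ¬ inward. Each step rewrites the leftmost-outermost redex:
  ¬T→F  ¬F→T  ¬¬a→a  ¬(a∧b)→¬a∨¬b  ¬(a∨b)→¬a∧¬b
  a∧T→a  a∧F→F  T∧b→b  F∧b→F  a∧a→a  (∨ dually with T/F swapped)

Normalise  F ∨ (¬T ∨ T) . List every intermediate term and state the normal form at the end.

  start: F ∨ (¬T ∨ T)
  [1] ¬T ∨ T
  [2] T

Answer: normal form = T  (in 2 steps)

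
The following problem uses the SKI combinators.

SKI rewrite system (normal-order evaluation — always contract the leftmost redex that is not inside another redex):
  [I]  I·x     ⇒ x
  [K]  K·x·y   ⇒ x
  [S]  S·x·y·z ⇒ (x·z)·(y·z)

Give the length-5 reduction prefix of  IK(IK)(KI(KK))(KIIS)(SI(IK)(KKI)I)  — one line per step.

  start: IK(IK)(KI(KK))(KIIS)(SI(IK)(KKI)I)
  step 1: K(IK)(KI(KK))(KIIS)(SI(IK)(KKI)I)
  step 2: IK(KIIS)(SI(IK)(KKI)I)
  step 3: K(KIIS)(SI(IK)(KKI)I)
  step 4: KIIS
  step 5: IS

Answer: after 5 steps: IS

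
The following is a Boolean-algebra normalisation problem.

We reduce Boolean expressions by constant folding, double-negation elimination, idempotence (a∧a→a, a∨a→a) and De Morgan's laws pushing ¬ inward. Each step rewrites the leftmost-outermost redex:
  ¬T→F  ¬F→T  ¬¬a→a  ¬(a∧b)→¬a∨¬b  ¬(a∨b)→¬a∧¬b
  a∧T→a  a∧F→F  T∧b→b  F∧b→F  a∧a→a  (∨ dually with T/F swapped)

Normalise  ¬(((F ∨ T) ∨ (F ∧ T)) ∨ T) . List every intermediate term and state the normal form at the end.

  start: ¬(((F ∨ T) ∨ (F ∧ T)) ∨ T)
  →1  ¬((F ∨ T) ∨ (F ∧ T)) ∧ ¬T
  →2  (¬(F ∨ T) ∧ ¬(F ∧ T)) ∧ ¬T
  →3  ((¬F ∧ ¬T) ∧ ¬(F ∧ T)) ∧ ¬T
  →4  ((T ∧ ¬T) ∧ ¬(F ∧ T)) ∧ ¬T
  →5  (¬T ∧ ¬(F ∧ T)) ∧ ¬T
  →6  (F ∧ ¬(F ∧ T)) ∧ ¬T
  →7  F ∧ ¬T
  →8  F

Answer: normal form = F  (in 8 steps)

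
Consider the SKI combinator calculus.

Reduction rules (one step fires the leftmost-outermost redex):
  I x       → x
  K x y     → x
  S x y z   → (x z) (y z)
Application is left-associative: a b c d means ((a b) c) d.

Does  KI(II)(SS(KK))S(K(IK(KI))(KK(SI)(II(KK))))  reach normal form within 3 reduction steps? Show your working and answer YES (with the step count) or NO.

  start: KI(II)(SS(KK))S(K(IK(KI))(KK(SI)(II(KK))))
  step 1: I(SS(KK))S(K(IK(KI))(KK(SI)(II(KK))))
  step 2: SS(KK)S(K(IK(KI))(KK(SI)(II(KK))))
  step 3: SS(KKS)(K(IK(KI))(KK(SI)(II(KK))))

Answer: NO — after 3 steps the term is SS(KKS)(K(IK(KI))(KK(SI)(II(KK)))), not yet normal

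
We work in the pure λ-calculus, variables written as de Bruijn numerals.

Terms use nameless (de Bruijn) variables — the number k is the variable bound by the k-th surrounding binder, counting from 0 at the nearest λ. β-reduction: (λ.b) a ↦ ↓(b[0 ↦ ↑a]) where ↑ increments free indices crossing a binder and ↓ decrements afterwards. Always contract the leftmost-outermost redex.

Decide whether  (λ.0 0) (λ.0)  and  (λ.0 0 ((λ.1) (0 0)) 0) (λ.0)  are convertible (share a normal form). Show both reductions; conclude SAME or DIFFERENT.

Term A:
  start: (λ.0 0) (λ.0)
  [1] (λ.0) (λ.0)
  [2] λ.0

Term B:
  start: (λ.0 0 ((λ.1) (0 0)) 0) (λ.0)
  [1] (λ.0) (λ.0) ((λ.λ.0) ((λ.0) (λ.0))) (λ.0)
  [2] (λ.0) ((λ.λ.0) ((λ.0) (λ.0))) (λ.0)
  [3] (λ.λ.0) ((λ.0) (λ.0)) (λ.0)
  [4] (λ.0) (λ.0)
  [5] λ.0

Answer: SAME — A ⇓ λ.0, B ⇓ λ.0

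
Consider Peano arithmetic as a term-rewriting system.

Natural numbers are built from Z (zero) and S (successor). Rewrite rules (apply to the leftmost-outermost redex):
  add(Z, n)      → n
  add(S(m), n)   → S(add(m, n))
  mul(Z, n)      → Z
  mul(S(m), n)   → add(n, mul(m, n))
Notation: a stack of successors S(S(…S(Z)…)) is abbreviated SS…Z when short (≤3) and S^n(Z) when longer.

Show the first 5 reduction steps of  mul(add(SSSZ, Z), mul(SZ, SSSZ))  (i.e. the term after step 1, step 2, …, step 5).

  start: mul(add(SSSZ, Z), mul(SZ, SSSZ))
  [1] mul(S(add(SSZ, Z)), mul(SZ, SSSZ))
  [2] add(mul(SZ, SSSZ), mul(add(SSZ, Z), mul(SZ, SSSZ)))
  [3] add(add(SSSZ, mul(Z, SSSZ)), mul(add(SSZ, Z), mul(SZ, SSSZ)))
  [4] add(S(add(SSZ, mul(Z, SSSZ))), mul(add(SSZ, Z), mul(SZ, SSSZ)))
  [5] S(add(add(SSZ, mul(Z, SSSZ)), mul(add(SSZ, Z), mul(SZ, SSSZ))))

Answer: after 5 steps: S(add(add(SSZ, mul(Z, SSSZ)), mul(add(SSZ, Z), mul(SZ, SSSZ))))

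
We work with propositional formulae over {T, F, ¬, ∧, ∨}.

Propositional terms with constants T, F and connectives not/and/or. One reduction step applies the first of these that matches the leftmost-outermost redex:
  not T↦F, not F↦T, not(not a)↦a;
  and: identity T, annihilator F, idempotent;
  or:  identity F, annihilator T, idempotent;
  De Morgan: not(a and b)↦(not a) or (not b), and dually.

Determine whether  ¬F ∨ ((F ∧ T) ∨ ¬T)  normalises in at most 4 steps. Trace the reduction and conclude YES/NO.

  start: ¬F ∨ ((F ∧ T) ∨ ¬T)
  →1  T ∨ ((F ∧ T) ∨ ¬T)
  →2  T

Answer: YES — reaches normal form T in 2 ≤ 4 steps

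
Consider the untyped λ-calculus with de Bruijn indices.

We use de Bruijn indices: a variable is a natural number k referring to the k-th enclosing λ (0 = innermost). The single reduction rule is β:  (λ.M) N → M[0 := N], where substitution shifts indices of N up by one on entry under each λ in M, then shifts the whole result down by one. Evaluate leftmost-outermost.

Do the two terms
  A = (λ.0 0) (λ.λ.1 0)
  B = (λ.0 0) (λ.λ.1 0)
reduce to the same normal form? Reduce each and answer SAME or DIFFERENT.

Term A:
  start: (λ.0 0) (λ.λ.1 0)
  step 1: (λ.λ.1 0) (λ.λ.1 0)
  step 2: λ.(λ.λ.1 0) 0
  step 3: λ.λ.1 0

Term B:
  start: (λ.0 0) (λ.λ.1 0)
  step 1: (λ.λ.1 0) (λ.λ.1 0)
  step 2: λ.(λ.λ.1 0) 0
  step 3: λ.λ.1 0

Answer: SAME — A ⇓ λ.λ.1 0, B ⇓ λ.λ.1 0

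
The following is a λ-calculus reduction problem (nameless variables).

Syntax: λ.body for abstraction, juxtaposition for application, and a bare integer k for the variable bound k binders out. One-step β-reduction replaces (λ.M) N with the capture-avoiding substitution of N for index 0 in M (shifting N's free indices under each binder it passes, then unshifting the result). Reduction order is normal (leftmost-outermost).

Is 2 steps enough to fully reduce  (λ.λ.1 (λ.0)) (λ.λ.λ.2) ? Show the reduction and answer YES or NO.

  start: (λ.λ.1 (λ.0)) (λ.λ.λ.2)
  step 1: λ.(λ.λ.λ.2) (λ.0)
  step 2: λ.λ.λ.λ.0

Answer: YES — reaches normal form λ.λ.λ.λ.0 in 2 ≤ 2 steps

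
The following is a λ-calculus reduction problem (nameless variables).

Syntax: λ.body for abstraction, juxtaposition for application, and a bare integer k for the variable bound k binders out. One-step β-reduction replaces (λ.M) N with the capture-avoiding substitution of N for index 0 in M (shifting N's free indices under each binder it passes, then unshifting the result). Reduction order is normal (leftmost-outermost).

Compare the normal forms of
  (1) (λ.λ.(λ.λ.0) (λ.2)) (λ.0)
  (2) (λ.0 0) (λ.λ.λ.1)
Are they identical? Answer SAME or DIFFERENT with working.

Term A:
  start: (λ.λ.(λ.λ.0) (λ.2)) (λ.0)
  [1] λ.(λ.λ.0) (λ.λ.0)
  [2] λ.λ.0

Term B:
  start: (λ.0 0) (λ.λ.λ.1)
  [1] (λ.λ.λ.1) (λ.λ.λ.1)
  [2] λ.λ.1

Answer: DIFFERENT — A ⇓ λ.λ.0, B ⇓ λ.λ.1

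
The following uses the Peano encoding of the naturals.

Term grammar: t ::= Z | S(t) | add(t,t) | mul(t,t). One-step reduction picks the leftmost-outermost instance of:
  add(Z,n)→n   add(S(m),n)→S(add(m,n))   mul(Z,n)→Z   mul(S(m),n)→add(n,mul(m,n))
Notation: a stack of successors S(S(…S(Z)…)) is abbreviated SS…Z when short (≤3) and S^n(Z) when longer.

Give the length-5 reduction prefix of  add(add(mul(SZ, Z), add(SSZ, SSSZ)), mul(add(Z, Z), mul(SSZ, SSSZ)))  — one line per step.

  start: add(add(mul(SZ, Z), add(SSZ, SSSZ)), mul(add(Z, Z), mul(SSZ, SSSZ)))
  [1] add(add(add(Z, mul(Z, Z)), add(SSZ, SSSZ)), mul(add(Z, Z), mul(SSZ, SSSZ)))
  [2] add(add(mul(Z, Z), add(SSZ, SSSZ)), mul(add(Z, Z), mul(SSZ, SSSZ)))
  [3] add(add(Z, add(SSZ, SSSZ)), mul(add(Z, Z), mul(SSZ, SSSZ)))
  [4] add(add(SSZ, SSSZ), mul(add(Z, Z), mul(SSZ, SSSZ)))
  [5] add(S(add(SZ, SSSZ)), mul(add(Z, Z), mul(SSZ, SSSZ)))

Answer: after 5 steps: add(S(add(SZ, SSSZ)), mul(add(Z, Z), mul(SSZ, SSSZ)))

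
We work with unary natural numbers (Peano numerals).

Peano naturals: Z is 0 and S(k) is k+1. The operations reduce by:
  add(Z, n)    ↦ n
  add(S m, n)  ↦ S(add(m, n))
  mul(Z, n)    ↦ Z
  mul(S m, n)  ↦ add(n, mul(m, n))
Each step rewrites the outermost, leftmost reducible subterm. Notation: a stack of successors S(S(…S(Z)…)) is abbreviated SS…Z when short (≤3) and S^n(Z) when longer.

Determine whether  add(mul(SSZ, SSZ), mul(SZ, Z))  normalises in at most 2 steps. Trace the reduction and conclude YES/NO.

Answer: NO — after 2 steps the term is add(S(add(SZ, mul(SZ, SSZ))), mul(SZ, Z)), not yet normal

Derivation:
  start: add(mul(SSZ, SSZ), mul(SZ, Z))
  step 1: add(add(SSZ, mul(SZ, SSZ)), mul(SZ, Z))
  step 2: add(S(add(SZ, mul(SZ, SSZ))), mul(SZ, Z))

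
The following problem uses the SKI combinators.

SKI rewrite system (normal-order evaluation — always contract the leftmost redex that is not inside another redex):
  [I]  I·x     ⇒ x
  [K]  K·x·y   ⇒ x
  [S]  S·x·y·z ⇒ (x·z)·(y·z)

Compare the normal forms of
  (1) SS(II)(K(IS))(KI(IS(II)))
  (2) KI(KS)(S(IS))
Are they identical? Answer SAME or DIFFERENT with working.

Term A:
  start: SS(II)(K(IS))(KI(IS(II)))
  step 1: S(K(IS))(II(K(IS)))(KI(IS(II)))
  step 2: K(IS)(KI(IS(II)))(II(K(IS))(KI(IS(II))))
  step 3: IS(II(K(IS))(KI(IS(II))))
  step 4: S(II(K(IS))(KI(IS(II))))
  step 5: S(I(K(IS))(KI(IS(II))))
  step 6: S(K(IS)(KI(IS(II))))
  step 7: S(IS)
  step 8: SS

Term B:
  start: KI(KS)(S(IS))
  step 1: I(S(IS))
  step 2: S(IS)
  step 3: SS

Answer: SAME — A ⇓ SS, B ⇓ SS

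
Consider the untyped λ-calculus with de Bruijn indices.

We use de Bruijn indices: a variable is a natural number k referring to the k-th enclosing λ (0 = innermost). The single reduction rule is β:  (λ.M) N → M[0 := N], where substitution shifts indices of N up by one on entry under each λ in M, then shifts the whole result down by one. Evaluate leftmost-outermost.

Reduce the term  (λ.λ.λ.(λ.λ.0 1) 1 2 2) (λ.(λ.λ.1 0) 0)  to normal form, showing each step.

  start: (λ.λ.λ.(λ.λ.0 1) 1 2 2) (λ.(λ.λ.1 0) 0)
  →1  λ.λ.(λ.λ.0 1) 1 (λ.(λ.λ.1 0) 0) (λ.(λ.λ.1 0) 0)
  →2  λ.λ.(λ.0 2) (λ.(λ.λ.1 0) 0) (λ.(λ.λ.1 0) 0)
  →3  λ.λ.(λ.(λ.λ.1 0) 0) 1 (λ.(λ.λ.1 0) 0)
  →4  λ.λ.(λ.λ.1 0) 1 (λ.(λ.λ.1 0) 0)
  →5  λ.λ.(λ.2 0) (λ.(λ.λ.1 0) 0)
  →6  λ.λ.1 (λ.(λ.λ.1 0) 0)
  →7  λ.λ.1 (λ.λ.1 0)

Answer: normal form = λ.λ.1 (λ.λ.1 0)  (in 7 steps)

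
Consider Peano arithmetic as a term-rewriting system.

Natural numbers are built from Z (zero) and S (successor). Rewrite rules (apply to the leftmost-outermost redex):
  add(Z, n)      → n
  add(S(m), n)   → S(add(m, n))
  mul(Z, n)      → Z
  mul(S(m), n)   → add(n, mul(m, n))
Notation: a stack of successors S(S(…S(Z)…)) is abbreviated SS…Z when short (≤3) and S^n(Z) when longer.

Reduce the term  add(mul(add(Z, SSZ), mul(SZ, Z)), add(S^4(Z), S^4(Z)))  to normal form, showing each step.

Answer: normal form = S^8(Z)  (in 18 steps)

Working:
  start: add(mul(add(Z, SSZ), mul(SZ, Z)), add(S^4(Z), S^4(Z)))
  step 1: add(mul(SSZ, mul(SZ, Z)), add(S^4(Z), S^4(Z)))
  step 2: add(add(mul(SZ, Z), mul(SZ, mul(SZ, Z))), add(S^4(Z), S^4(Z)))
  step 3: add(add(add(Z, mul(Z, Z)), mul(SZ, mul(SZ, Z))), add(S^4(Z), S^4(Z)))
  step 4: add(add(mul(Z, Z), mul(SZ, mul(SZ, Z))), add(S^4(Z), S^4(Z)))
  step 5: add(add(Z, mul(SZ, mul(SZ, Z))), add(S^4(Z), S^4(Z)))
  step 6: add(mul(SZ, mul(SZ, Z)), add(S^4(Z), S^4(Z)))
  step 7: add(add(mul(SZ, Z), mul(Z, mul(SZ, Z))), add(S^4(Z), S^4(Z)))
  step 8: add(add(add(Z, mul(Z, Z)), mul(Z, mul(SZ, Z))), add(S^4(Z), S^4(Z)))
  step 9: add(add(mul(Z, Z), mul(Z, mul(SZ, Z))), add(S^4(Z), S^4(Z)))
  step 10: add(add(Z, mul(Z, mul(SZ, Z))), add(S^4(Z), S^4(Z)))
  step 11: add(mul(Z, mul(SZ, Z)), add(S^4(Z), S^4(Z)))
  step 12: add(Z, add(S^4(Z), S^4(Z)))
  step 13: add(S^4(Z), S^4(Z))
  step 14: S(add(SSSZ, S^4(Z)))
  step 15: S(S(add(SSZ, S^4(Z))))
  step 16: S(S(S(add(SZ, S^4(Z)))))
  step 17: S(S(S(S(add(Z, S^4(Z))))))
  step 18: S^8(Z)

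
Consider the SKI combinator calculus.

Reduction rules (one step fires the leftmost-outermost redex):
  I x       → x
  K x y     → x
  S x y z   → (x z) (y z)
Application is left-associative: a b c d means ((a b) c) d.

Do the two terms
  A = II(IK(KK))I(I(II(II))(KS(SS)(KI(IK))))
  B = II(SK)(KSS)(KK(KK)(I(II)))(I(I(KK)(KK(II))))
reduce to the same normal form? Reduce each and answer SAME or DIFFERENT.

Answer: DIFFERENT — A ⇓ K, B ⇓ I

Derivation:
Term A:
  start: II(IK(KK))I(I(II(II))(KS(SS)(KI(IK))))
  step 1: I(IK(KK))I(I(II(II))(KS(SS)(KI(IK))))
  step 2: IK(KK)I(I(II(II))(KS(SS)(KI(IK))))
  step 3: K(KK)I(I(II(II))(KS(SS)(KI(IK))))
  step 4: KK(I(II(II))(KS(SS)(KI(IK))))
  step 5: K

Term B:
  start: II(SK)(KSS)(KK(KK)(I(II)))(I(I(KK)(KK(II))))
  step 1: I(SK)(KSS)(KK(KK)(I(II)))(I(I(KK)(KK(II))))
  step 2: SK(KSS)(KK(KK)(I(II)))(I(I(KK)(KK(II))))
  step 3: K(KK(KK)(I(II)))(KSS(KK(KK)(I(II))))(I(I(KK)(KK(II))))
  step 4: KK(KK)(I(II))(I(I(KK)(KK(II))))
  step 5: K(I(II))(I(I(KK)(KK(II))))
  step 6: I(II)
  step 7: II
  step 8: I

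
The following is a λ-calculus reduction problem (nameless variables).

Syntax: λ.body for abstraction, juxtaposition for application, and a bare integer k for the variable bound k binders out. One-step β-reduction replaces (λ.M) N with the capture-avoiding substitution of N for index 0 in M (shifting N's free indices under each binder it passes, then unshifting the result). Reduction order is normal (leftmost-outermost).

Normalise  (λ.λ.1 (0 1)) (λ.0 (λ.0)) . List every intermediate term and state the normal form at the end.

  start: (λ.λ.1 (0 1)) (λ.0 (λ.0))
  [1] λ.(λ.0 (λ.0)) (0 (λ.0 (λ.0)))
  [2] λ.0 (λ.0 (λ.0)) (λ.0)

Answer: normal form = λ.0 (λ.0 (λ.0)) (λ.0)  (in 2 steps)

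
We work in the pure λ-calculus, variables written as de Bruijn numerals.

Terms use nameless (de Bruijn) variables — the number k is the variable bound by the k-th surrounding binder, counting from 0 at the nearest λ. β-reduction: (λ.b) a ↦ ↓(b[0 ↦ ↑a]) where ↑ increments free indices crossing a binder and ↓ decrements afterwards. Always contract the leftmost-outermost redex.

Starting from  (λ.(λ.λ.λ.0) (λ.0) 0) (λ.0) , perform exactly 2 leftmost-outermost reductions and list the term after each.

Answer: after 2 steps: (λ.λ.0) (λ.0)

Reduction:
  start: (λ.(λ.λ.λ.0) (λ.0) 0) (λ.0)
  [1] (λ.λ.λ.0) (λ.0) (λ.0)
  [2] (λ.λ.0) (λ.0)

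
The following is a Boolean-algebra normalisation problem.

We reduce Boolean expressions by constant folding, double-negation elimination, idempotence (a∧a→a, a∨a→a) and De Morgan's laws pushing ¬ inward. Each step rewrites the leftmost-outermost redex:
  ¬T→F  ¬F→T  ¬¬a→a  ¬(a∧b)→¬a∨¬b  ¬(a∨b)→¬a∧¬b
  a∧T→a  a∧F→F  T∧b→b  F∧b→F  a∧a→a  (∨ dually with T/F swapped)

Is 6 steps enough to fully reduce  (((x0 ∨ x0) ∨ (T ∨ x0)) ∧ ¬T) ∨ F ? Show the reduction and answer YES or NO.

  start: (((x0 ∨ x0) ∨ (T ∨ x0)) ∧ ¬T) ∨ F
  [1] ((x0 ∨ x0) ∨ (T ∨ x0)) ∧ ¬T
  [2] (x0 ∨ (T ∨ x0)) ∧ ¬T
  [3] (x0 ∨ T) ∧ ¬T
  [4] T ∧ ¬T
  [5] ¬T
  [6] F

Answer: YES — reaches normal form F in 6 ≤ 6 steps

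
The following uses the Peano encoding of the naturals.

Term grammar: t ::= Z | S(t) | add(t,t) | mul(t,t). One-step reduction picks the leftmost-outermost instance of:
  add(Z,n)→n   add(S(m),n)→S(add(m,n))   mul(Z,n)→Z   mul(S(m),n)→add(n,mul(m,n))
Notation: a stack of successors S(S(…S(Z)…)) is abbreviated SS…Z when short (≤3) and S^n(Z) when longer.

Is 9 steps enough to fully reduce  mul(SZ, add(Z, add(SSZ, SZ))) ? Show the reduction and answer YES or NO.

  start: mul(SZ, add(Z, add(SSZ, SZ)))
  [1] add(add(Z, add(SSZ, SZ)), mul(Z, add(Z, add(SSZ, SZ))))
  [2] add(add(SSZ, SZ), mul(Z, add(Z, add(SSZ, SZ))))
  [3] add(S(add(SZ, SZ)), mul(Z, add(Z, add(SSZ, SZ))))
  [4] S(add(add(SZ, SZ), mul(Z, add(Z, add(SSZ, SZ)))))
  [5] S(add(S(add(Z, SZ)), mul(Z, add(Z, add(SSZ, SZ)))))
  [6] S(S(add(add(Z, SZ), mul(Z, add(Z, add(SSZ, SZ))))))
  [7] S(S(add(SZ, mul(Z, add(Z, add(SSZ, SZ))))))
  [8] S(S(S(add(Z, mul(Z, add(Z, add(SSZ, SZ)))))))
  [9] S(S(S(mul(Z, add(Z, add(SSZ, SZ))))))

Answer: NO — after 9 steps the term is S(S(S(mul(Z, add(Z, add(SSZ, SZ)))))), not yet normal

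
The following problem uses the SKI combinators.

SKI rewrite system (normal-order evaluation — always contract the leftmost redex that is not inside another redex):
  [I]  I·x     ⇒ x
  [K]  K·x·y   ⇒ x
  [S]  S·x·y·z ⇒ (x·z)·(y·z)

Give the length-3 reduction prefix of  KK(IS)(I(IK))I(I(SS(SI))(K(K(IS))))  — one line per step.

Answer: after 3 steps: IK(I(SS(SI))(K(K(IS))))

Reduction:
  start: KK(IS)(I(IK))I(I(SS(SI))(K(K(IS))))
  →1  K(I(IK))I(I(SS(SI))(K(K(IS))))
  →2  I(IK)(I(SS(SI))(K(K(IS))))
  →3  IK(I(SS(SI))(K(K(IS))))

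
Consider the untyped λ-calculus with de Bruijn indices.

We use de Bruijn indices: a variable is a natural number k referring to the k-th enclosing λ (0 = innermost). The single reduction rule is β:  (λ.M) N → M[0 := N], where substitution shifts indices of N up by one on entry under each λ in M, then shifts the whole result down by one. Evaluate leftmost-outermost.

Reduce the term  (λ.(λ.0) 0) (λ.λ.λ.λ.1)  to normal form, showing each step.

  start: (λ.(λ.0) 0) (λ.λ.λ.λ.1)
  [1] (λ.0) (λ.λ.λ.λ.1)
  [2] λ.λ.λ.λ.1

Answer: normal form = λ.λ.λ.λ.1  (in 2 steps)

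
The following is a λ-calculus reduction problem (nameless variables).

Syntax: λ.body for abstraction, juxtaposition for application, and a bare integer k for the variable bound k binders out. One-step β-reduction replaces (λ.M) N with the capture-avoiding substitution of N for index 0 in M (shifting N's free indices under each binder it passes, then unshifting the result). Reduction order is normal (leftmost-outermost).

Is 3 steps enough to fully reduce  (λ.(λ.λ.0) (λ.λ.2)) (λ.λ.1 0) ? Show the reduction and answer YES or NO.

Answer: YES — reaches normal form λ.0 in 2 ≤ 3 steps

Derivation:
  start: (λ.(λ.λ.0) (λ.λ.2)) (λ.λ.1 0)
  →1  (λ.λ.0) (λ.λ.λ.λ.1 0)
  →2  λ.0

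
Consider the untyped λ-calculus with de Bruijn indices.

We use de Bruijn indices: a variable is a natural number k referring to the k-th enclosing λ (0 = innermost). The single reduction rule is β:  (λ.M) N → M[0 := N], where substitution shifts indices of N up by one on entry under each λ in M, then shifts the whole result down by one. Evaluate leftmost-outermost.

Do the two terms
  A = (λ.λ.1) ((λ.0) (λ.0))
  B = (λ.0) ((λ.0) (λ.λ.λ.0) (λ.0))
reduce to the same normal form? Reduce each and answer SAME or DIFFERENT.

Answer: SAME — A ⇓ λ.λ.0, B ⇓ λ.λ.0

Reduction:
Term A:
  start: (λ.λ.1) ((λ.0) (λ.0))
  step 1: λ.(λ.0) (λ.0)
  step 2: λ.λ.0

Term B:
  start: (λ.0) ((λ.0) (λ.λ.λ.0) (λ.0))
  step 1: (λ.0) (λ.λ.λ.0) (λ.0)
  step 2: (λ.λ.λ.0) (λ.0)
  step 3: λ.λ.0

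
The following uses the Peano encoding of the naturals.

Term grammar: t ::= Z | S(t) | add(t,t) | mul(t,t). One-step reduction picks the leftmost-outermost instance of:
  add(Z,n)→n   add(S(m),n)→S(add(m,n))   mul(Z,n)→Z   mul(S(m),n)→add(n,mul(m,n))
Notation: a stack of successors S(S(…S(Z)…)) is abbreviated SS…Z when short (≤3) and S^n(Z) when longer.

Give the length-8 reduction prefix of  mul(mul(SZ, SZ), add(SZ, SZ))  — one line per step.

Answer: after 8 steps: S(S(mul(add(Z, mul(Z, SZ)), add(SZ, SZ))))

Working:
  start: mul(mul(SZ, SZ), add(SZ, SZ))
  →1  mul(add(SZ, mul(Z, SZ)), add(SZ, SZ))
  →2  mul(S(add(Z, mul(Z, SZ))), add(SZ, SZ))
  →3  add(add(SZ, SZ), mul(add(Z, mul(Z, SZ)), add(SZ, SZ)))
  →4  add(S(add(Z, SZ)), mul(add(Z, mul(Z, SZ)), add(SZ, SZ)))
  →5  S(add(add(Z, SZ), mul(add(Z, mul(Z, SZ)), add(SZ, SZ))))
  →6  S(add(SZ, mul(add(Z, mul(Z, SZ)), add(SZ, SZ))))
  →7  S(S(add(Z, mul(add(Z, mul(Z, SZ)), add(SZ, SZ)))))
  →8  S(S(mul(add(Z, mul(Z, SZ)), add(SZ, SZ))))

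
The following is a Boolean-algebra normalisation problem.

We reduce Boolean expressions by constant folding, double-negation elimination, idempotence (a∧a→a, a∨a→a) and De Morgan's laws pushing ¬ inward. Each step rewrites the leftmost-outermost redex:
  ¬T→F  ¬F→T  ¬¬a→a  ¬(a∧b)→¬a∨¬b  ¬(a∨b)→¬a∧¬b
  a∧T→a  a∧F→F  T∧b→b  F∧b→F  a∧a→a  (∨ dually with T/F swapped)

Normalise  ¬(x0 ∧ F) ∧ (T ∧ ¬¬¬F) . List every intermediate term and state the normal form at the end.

Answer: normal form = T  (in 7 steps)

Derivation:
  start: ¬(x0 ∧ F) ∧ (T ∧ ¬¬¬F)
  [1] (¬x0 ∨ ¬F) ∧ (T ∧ ¬¬¬F)
  [2] (¬x0 ∨ T) ∧ (T ∧ ¬¬¬F)
  [3] T ∧ (T ∧ ¬¬¬F)
  [4] T ∧ ¬¬¬F
  [5] ¬¬¬F
  [6] ¬F
  [7] T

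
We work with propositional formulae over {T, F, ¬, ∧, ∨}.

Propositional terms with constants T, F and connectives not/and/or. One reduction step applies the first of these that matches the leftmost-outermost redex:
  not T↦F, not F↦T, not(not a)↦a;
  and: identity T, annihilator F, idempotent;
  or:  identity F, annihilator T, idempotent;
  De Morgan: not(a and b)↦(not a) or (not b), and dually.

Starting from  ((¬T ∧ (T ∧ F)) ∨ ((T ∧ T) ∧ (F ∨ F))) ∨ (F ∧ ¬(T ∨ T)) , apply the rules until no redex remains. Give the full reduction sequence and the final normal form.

Answer: normal form = F  (in 8 steps)

Reduction:
  start: ((¬T ∧ (T ∧ F)) ∨ ((T ∧ T) ∧ (F ∨ F))) ∨ (F ∧ ¬(T ∨ T))
  →1  ((F ∧ (T ∧ F)) ∨ ((T ∧ T) ∧ (F ∨ F))) ∨ (F ∧ ¬(T ∨ T))
  →2  (F ∨ ((T ∧ T) ∧ (F ∨ F))) ∨ (F ∧ ¬(T ∨ T))
  →3  ((T ∧ T) ∧ (F ∨ F)) ∨ (F ∧ ¬(T ∨ T))
  →4  (T ∧ (F ∨ F)) ∨ (F ∧ ¬(T ∨ T))
  →5  (F ∨ F) ∨ (F ∧ ¬(T ∨ T))
  →6  F ∨ (F ∧ ¬(T ∨ T))
  →7  F ∧ ¬(T ∨ T)
  →8  F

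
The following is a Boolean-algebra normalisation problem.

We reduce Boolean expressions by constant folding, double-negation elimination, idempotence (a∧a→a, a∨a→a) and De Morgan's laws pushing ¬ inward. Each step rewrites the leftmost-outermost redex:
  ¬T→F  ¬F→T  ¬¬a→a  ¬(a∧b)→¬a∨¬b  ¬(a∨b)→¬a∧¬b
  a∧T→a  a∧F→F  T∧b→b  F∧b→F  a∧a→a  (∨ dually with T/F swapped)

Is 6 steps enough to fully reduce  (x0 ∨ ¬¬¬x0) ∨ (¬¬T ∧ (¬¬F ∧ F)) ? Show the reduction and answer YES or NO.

  start: (x0 ∨ ¬¬¬x0) ∨ (¬¬T ∧ (¬¬F ∧ F))
  →1  (x0 ∨ ¬x0) ∨ (¬¬T ∧ (¬¬F ∧ F))
  →2  (x0 ∨ ¬x0) ∨ (T ∧ (¬¬F ∧ F))
  →3  (x0 ∨ ¬x0) ∨ (¬¬F ∧ F)
  →4  (x0 ∨ ¬x0) ∨ F
  →5  x0 ∨ ¬x0

Answer: YES — reaches normal form x0 ∨ ¬x0 in 5 ≤ 6 steps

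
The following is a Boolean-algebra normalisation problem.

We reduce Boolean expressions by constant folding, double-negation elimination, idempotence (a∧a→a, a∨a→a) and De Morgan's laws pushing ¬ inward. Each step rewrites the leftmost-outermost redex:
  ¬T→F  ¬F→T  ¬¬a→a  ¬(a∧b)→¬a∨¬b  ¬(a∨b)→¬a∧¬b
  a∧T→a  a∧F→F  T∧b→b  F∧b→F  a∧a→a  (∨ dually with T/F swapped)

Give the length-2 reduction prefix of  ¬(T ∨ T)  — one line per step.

Answer: after 2 steps: ¬T

Working:
  start: ¬(T ∨ T)
  [1] ¬T ∧ ¬T
  [2] ¬T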